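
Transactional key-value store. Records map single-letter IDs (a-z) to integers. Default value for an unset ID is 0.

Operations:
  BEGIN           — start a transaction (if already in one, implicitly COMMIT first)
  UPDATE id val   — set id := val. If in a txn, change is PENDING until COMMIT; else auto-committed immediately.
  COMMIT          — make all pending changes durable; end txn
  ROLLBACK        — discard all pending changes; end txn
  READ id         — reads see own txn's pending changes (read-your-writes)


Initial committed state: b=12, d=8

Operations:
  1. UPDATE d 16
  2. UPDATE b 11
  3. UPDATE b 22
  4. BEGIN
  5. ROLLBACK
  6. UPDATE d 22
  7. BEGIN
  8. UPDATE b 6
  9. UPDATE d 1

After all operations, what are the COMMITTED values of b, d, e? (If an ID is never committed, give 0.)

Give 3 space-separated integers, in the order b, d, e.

Answer: 22 22 0

Derivation:
Initial committed: {b=12, d=8}
Op 1: UPDATE d=16 (auto-commit; committed d=16)
Op 2: UPDATE b=11 (auto-commit; committed b=11)
Op 3: UPDATE b=22 (auto-commit; committed b=22)
Op 4: BEGIN: in_txn=True, pending={}
Op 5: ROLLBACK: discarded pending []; in_txn=False
Op 6: UPDATE d=22 (auto-commit; committed d=22)
Op 7: BEGIN: in_txn=True, pending={}
Op 8: UPDATE b=6 (pending; pending now {b=6})
Op 9: UPDATE d=1 (pending; pending now {b=6, d=1})
Final committed: {b=22, d=22}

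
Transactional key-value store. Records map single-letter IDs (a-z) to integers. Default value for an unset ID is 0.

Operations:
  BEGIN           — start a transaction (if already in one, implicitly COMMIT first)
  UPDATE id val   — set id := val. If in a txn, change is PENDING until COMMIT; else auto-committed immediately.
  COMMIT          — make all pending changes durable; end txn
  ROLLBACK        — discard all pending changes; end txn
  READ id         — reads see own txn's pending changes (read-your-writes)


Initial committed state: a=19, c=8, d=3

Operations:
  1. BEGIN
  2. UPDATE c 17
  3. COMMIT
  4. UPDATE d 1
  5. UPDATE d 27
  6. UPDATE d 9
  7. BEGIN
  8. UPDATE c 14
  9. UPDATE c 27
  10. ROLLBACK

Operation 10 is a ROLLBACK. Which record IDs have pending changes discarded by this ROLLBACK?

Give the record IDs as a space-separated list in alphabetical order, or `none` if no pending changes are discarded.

Initial committed: {a=19, c=8, d=3}
Op 1: BEGIN: in_txn=True, pending={}
Op 2: UPDATE c=17 (pending; pending now {c=17})
Op 3: COMMIT: merged ['c'] into committed; committed now {a=19, c=17, d=3}
Op 4: UPDATE d=1 (auto-commit; committed d=1)
Op 5: UPDATE d=27 (auto-commit; committed d=27)
Op 6: UPDATE d=9 (auto-commit; committed d=9)
Op 7: BEGIN: in_txn=True, pending={}
Op 8: UPDATE c=14 (pending; pending now {c=14})
Op 9: UPDATE c=27 (pending; pending now {c=27})
Op 10: ROLLBACK: discarded pending ['c']; in_txn=False
ROLLBACK at op 10 discards: ['c']

Answer: c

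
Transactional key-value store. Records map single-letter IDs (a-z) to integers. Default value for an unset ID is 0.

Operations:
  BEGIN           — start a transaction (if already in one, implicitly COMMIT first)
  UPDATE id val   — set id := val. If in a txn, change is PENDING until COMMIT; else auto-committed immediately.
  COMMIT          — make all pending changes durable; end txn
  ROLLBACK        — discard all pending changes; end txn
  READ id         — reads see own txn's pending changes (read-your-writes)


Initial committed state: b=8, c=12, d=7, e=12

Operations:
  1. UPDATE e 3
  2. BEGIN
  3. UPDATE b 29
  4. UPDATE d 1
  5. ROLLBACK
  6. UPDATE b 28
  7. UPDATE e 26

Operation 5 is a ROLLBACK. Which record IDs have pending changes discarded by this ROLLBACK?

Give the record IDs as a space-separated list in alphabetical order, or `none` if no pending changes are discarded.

Answer: b d

Derivation:
Initial committed: {b=8, c=12, d=7, e=12}
Op 1: UPDATE e=3 (auto-commit; committed e=3)
Op 2: BEGIN: in_txn=True, pending={}
Op 3: UPDATE b=29 (pending; pending now {b=29})
Op 4: UPDATE d=1 (pending; pending now {b=29, d=1})
Op 5: ROLLBACK: discarded pending ['b', 'd']; in_txn=False
Op 6: UPDATE b=28 (auto-commit; committed b=28)
Op 7: UPDATE e=26 (auto-commit; committed e=26)
ROLLBACK at op 5 discards: ['b', 'd']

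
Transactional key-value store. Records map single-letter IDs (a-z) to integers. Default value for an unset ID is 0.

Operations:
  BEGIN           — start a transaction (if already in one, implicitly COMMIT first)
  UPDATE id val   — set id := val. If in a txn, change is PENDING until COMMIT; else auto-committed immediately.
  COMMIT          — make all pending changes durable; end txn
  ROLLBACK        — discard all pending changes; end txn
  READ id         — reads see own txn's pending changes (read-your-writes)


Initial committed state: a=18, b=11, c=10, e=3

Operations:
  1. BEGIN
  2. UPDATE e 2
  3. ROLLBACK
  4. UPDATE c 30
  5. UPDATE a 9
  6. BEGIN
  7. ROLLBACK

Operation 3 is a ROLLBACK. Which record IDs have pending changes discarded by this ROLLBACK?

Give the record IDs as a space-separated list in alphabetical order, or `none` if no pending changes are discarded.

Answer: e

Derivation:
Initial committed: {a=18, b=11, c=10, e=3}
Op 1: BEGIN: in_txn=True, pending={}
Op 2: UPDATE e=2 (pending; pending now {e=2})
Op 3: ROLLBACK: discarded pending ['e']; in_txn=False
Op 4: UPDATE c=30 (auto-commit; committed c=30)
Op 5: UPDATE a=9 (auto-commit; committed a=9)
Op 6: BEGIN: in_txn=True, pending={}
Op 7: ROLLBACK: discarded pending []; in_txn=False
ROLLBACK at op 3 discards: ['e']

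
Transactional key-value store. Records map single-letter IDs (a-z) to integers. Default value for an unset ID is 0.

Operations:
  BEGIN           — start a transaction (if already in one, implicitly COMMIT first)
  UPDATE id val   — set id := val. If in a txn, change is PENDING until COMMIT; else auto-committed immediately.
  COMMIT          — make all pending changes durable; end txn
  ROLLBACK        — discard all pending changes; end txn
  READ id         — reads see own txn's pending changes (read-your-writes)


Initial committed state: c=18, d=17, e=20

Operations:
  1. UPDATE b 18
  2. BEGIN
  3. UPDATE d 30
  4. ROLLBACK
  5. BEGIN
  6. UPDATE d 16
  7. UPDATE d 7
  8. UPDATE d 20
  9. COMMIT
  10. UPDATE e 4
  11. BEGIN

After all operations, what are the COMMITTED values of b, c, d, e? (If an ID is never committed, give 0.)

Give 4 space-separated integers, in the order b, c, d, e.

Initial committed: {c=18, d=17, e=20}
Op 1: UPDATE b=18 (auto-commit; committed b=18)
Op 2: BEGIN: in_txn=True, pending={}
Op 3: UPDATE d=30 (pending; pending now {d=30})
Op 4: ROLLBACK: discarded pending ['d']; in_txn=False
Op 5: BEGIN: in_txn=True, pending={}
Op 6: UPDATE d=16 (pending; pending now {d=16})
Op 7: UPDATE d=7 (pending; pending now {d=7})
Op 8: UPDATE d=20 (pending; pending now {d=20})
Op 9: COMMIT: merged ['d'] into committed; committed now {b=18, c=18, d=20, e=20}
Op 10: UPDATE e=4 (auto-commit; committed e=4)
Op 11: BEGIN: in_txn=True, pending={}
Final committed: {b=18, c=18, d=20, e=4}

Answer: 18 18 20 4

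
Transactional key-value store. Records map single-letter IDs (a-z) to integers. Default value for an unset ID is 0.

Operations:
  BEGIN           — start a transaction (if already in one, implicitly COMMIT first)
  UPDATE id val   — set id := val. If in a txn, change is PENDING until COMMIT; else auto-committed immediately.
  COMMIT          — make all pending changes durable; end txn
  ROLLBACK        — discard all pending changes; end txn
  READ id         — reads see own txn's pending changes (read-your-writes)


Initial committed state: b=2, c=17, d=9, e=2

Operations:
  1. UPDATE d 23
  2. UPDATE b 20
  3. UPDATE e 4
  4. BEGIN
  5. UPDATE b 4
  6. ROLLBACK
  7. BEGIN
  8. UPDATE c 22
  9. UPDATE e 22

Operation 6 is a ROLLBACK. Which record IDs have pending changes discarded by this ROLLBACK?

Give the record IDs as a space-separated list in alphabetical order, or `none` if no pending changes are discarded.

Initial committed: {b=2, c=17, d=9, e=2}
Op 1: UPDATE d=23 (auto-commit; committed d=23)
Op 2: UPDATE b=20 (auto-commit; committed b=20)
Op 3: UPDATE e=4 (auto-commit; committed e=4)
Op 4: BEGIN: in_txn=True, pending={}
Op 5: UPDATE b=4 (pending; pending now {b=4})
Op 6: ROLLBACK: discarded pending ['b']; in_txn=False
Op 7: BEGIN: in_txn=True, pending={}
Op 8: UPDATE c=22 (pending; pending now {c=22})
Op 9: UPDATE e=22 (pending; pending now {c=22, e=22})
ROLLBACK at op 6 discards: ['b']

Answer: b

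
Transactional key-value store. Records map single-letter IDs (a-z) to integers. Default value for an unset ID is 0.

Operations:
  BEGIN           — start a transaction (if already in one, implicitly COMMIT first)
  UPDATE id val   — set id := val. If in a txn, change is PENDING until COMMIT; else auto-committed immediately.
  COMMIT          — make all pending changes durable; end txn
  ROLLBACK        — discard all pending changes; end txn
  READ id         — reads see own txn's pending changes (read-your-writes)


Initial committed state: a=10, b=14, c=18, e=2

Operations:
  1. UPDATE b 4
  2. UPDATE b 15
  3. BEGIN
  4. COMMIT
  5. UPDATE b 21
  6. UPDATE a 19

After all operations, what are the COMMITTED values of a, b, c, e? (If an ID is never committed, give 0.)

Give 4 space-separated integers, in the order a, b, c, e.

Answer: 19 21 18 2

Derivation:
Initial committed: {a=10, b=14, c=18, e=2}
Op 1: UPDATE b=4 (auto-commit; committed b=4)
Op 2: UPDATE b=15 (auto-commit; committed b=15)
Op 3: BEGIN: in_txn=True, pending={}
Op 4: COMMIT: merged [] into committed; committed now {a=10, b=15, c=18, e=2}
Op 5: UPDATE b=21 (auto-commit; committed b=21)
Op 6: UPDATE a=19 (auto-commit; committed a=19)
Final committed: {a=19, b=21, c=18, e=2}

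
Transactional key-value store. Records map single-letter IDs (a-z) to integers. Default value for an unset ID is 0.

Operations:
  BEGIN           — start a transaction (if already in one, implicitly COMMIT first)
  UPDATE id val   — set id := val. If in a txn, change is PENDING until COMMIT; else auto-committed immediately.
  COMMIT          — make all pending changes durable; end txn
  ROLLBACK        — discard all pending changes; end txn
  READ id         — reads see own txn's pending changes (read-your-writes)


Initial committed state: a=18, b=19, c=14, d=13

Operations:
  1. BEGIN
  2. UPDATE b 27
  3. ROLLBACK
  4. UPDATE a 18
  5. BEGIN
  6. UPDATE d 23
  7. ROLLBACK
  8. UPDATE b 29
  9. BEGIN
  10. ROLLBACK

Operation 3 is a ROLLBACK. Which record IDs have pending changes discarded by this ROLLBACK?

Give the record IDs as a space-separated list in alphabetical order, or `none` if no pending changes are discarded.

Initial committed: {a=18, b=19, c=14, d=13}
Op 1: BEGIN: in_txn=True, pending={}
Op 2: UPDATE b=27 (pending; pending now {b=27})
Op 3: ROLLBACK: discarded pending ['b']; in_txn=False
Op 4: UPDATE a=18 (auto-commit; committed a=18)
Op 5: BEGIN: in_txn=True, pending={}
Op 6: UPDATE d=23 (pending; pending now {d=23})
Op 7: ROLLBACK: discarded pending ['d']; in_txn=False
Op 8: UPDATE b=29 (auto-commit; committed b=29)
Op 9: BEGIN: in_txn=True, pending={}
Op 10: ROLLBACK: discarded pending []; in_txn=False
ROLLBACK at op 3 discards: ['b']

Answer: b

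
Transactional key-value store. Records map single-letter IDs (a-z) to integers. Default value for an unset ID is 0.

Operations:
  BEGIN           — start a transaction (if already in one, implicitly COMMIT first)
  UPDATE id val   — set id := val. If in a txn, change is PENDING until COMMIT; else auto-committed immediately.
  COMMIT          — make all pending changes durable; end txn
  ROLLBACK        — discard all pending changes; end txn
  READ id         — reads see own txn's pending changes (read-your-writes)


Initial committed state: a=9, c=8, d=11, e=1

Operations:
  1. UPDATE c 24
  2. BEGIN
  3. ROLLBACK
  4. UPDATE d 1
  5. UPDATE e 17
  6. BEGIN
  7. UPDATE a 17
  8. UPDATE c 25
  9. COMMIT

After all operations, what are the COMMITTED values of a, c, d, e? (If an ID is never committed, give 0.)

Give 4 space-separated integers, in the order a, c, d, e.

Initial committed: {a=9, c=8, d=11, e=1}
Op 1: UPDATE c=24 (auto-commit; committed c=24)
Op 2: BEGIN: in_txn=True, pending={}
Op 3: ROLLBACK: discarded pending []; in_txn=False
Op 4: UPDATE d=1 (auto-commit; committed d=1)
Op 5: UPDATE e=17 (auto-commit; committed e=17)
Op 6: BEGIN: in_txn=True, pending={}
Op 7: UPDATE a=17 (pending; pending now {a=17})
Op 8: UPDATE c=25 (pending; pending now {a=17, c=25})
Op 9: COMMIT: merged ['a', 'c'] into committed; committed now {a=17, c=25, d=1, e=17}
Final committed: {a=17, c=25, d=1, e=17}

Answer: 17 25 1 17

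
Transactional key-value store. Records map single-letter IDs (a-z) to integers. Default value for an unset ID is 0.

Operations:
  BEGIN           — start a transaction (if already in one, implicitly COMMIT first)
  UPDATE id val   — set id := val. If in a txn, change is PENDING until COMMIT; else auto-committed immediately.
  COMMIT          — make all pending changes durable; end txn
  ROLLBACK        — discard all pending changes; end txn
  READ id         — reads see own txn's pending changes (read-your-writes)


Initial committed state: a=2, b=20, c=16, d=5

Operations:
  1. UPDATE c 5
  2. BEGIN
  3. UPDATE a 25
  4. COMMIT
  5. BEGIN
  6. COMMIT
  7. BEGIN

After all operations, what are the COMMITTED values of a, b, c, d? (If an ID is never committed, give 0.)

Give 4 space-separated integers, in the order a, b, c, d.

Answer: 25 20 5 5

Derivation:
Initial committed: {a=2, b=20, c=16, d=5}
Op 1: UPDATE c=5 (auto-commit; committed c=5)
Op 2: BEGIN: in_txn=True, pending={}
Op 3: UPDATE a=25 (pending; pending now {a=25})
Op 4: COMMIT: merged ['a'] into committed; committed now {a=25, b=20, c=5, d=5}
Op 5: BEGIN: in_txn=True, pending={}
Op 6: COMMIT: merged [] into committed; committed now {a=25, b=20, c=5, d=5}
Op 7: BEGIN: in_txn=True, pending={}
Final committed: {a=25, b=20, c=5, d=5}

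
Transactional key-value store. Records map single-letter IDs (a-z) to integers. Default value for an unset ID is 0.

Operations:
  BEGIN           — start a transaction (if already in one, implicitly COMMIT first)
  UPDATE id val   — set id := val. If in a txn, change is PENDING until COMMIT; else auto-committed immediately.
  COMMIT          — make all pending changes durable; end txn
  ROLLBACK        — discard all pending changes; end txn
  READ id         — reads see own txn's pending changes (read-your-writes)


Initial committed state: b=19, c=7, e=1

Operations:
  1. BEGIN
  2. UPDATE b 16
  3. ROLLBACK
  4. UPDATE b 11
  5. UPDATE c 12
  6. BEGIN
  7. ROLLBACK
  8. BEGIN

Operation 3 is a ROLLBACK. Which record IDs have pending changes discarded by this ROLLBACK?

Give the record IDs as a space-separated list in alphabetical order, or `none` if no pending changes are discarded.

Answer: b

Derivation:
Initial committed: {b=19, c=7, e=1}
Op 1: BEGIN: in_txn=True, pending={}
Op 2: UPDATE b=16 (pending; pending now {b=16})
Op 3: ROLLBACK: discarded pending ['b']; in_txn=False
Op 4: UPDATE b=11 (auto-commit; committed b=11)
Op 5: UPDATE c=12 (auto-commit; committed c=12)
Op 6: BEGIN: in_txn=True, pending={}
Op 7: ROLLBACK: discarded pending []; in_txn=False
Op 8: BEGIN: in_txn=True, pending={}
ROLLBACK at op 3 discards: ['b']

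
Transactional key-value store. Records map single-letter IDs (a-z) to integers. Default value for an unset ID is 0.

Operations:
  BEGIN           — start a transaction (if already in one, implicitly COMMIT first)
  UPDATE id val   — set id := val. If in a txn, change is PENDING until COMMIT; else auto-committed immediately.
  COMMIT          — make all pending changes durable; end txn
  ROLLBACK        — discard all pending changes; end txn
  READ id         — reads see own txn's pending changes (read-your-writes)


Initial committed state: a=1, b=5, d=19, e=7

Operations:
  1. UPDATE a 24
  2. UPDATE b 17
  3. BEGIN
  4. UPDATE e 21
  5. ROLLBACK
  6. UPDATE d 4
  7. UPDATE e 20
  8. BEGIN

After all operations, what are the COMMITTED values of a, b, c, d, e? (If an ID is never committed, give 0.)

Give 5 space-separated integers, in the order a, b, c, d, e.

Initial committed: {a=1, b=5, d=19, e=7}
Op 1: UPDATE a=24 (auto-commit; committed a=24)
Op 2: UPDATE b=17 (auto-commit; committed b=17)
Op 3: BEGIN: in_txn=True, pending={}
Op 4: UPDATE e=21 (pending; pending now {e=21})
Op 5: ROLLBACK: discarded pending ['e']; in_txn=False
Op 6: UPDATE d=4 (auto-commit; committed d=4)
Op 7: UPDATE e=20 (auto-commit; committed e=20)
Op 8: BEGIN: in_txn=True, pending={}
Final committed: {a=24, b=17, d=4, e=20}

Answer: 24 17 0 4 20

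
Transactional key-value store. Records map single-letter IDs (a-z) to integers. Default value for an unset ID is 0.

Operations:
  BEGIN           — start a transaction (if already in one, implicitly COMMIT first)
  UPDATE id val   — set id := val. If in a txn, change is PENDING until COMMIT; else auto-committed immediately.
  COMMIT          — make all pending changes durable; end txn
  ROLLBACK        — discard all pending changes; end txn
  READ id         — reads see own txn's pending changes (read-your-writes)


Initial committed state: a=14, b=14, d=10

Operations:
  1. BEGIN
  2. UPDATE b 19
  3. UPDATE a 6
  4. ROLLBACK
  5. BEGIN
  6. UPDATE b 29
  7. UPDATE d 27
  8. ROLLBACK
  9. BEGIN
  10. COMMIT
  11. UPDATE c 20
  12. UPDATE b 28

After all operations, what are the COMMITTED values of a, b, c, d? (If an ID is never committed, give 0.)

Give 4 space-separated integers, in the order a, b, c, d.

Initial committed: {a=14, b=14, d=10}
Op 1: BEGIN: in_txn=True, pending={}
Op 2: UPDATE b=19 (pending; pending now {b=19})
Op 3: UPDATE a=6 (pending; pending now {a=6, b=19})
Op 4: ROLLBACK: discarded pending ['a', 'b']; in_txn=False
Op 5: BEGIN: in_txn=True, pending={}
Op 6: UPDATE b=29 (pending; pending now {b=29})
Op 7: UPDATE d=27 (pending; pending now {b=29, d=27})
Op 8: ROLLBACK: discarded pending ['b', 'd']; in_txn=False
Op 9: BEGIN: in_txn=True, pending={}
Op 10: COMMIT: merged [] into committed; committed now {a=14, b=14, d=10}
Op 11: UPDATE c=20 (auto-commit; committed c=20)
Op 12: UPDATE b=28 (auto-commit; committed b=28)
Final committed: {a=14, b=28, c=20, d=10}

Answer: 14 28 20 10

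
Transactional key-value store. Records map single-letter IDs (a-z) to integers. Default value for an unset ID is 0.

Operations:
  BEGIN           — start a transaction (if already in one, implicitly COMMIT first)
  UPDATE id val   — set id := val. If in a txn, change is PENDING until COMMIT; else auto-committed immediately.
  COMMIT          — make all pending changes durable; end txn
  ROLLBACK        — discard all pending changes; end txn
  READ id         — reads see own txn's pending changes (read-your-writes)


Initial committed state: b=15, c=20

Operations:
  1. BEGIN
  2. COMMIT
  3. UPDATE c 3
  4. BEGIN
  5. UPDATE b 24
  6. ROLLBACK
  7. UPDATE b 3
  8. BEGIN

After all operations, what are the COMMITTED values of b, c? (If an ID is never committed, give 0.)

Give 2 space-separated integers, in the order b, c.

Initial committed: {b=15, c=20}
Op 1: BEGIN: in_txn=True, pending={}
Op 2: COMMIT: merged [] into committed; committed now {b=15, c=20}
Op 3: UPDATE c=3 (auto-commit; committed c=3)
Op 4: BEGIN: in_txn=True, pending={}
Op 5: UPDATE b=24 (pending; pending now {b=24})
Op 6: ROLLBACK: discarded pending ['b']; in_txn=False
Op 7: UPDATE b=3 (auto-commit; committed b=3)
Op 8: BEGIN: in_txn=True, pending={}
Final committed: {b=3, c=3}

Answer: 3 3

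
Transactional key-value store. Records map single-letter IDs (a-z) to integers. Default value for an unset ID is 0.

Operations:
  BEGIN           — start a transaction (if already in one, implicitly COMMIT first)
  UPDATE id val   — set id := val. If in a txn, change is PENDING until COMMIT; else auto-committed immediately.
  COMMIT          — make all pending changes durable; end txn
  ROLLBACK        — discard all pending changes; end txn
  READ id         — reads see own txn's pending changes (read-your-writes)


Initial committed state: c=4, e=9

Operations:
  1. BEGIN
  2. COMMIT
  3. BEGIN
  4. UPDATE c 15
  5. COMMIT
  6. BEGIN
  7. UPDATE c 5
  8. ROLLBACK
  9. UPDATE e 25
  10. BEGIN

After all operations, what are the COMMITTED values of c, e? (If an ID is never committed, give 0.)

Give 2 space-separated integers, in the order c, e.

Initial committed: {c=4, e=9}
Op 1: BEGIN: in_txn=True, pending={}
Op 2: COMMIT: merged [] into committed; committed now {c=4, e=9}
Op 3: BEGIN: in_txn=True, pending={}
Op 4: UPDATE c=15 (pending; pending now {c=15})
Op 5: COMMIT: merged ['c'] into committed; committed now {c=15, e=9}
Op 6: BEGIN: in_txn=True, pending={}
Op 7: UPDATE c=5 (pending; pending now {c=5})
Op 8: ROLLBACK: discarded pending ['c']; in_txn=False
Op 9: UPDATE e=25 (auto-commit; committed e=25)
Op 10: BEGIN: in_txn=True, pending={}
Final committed: {c=15, e=25}

Answer: 15 25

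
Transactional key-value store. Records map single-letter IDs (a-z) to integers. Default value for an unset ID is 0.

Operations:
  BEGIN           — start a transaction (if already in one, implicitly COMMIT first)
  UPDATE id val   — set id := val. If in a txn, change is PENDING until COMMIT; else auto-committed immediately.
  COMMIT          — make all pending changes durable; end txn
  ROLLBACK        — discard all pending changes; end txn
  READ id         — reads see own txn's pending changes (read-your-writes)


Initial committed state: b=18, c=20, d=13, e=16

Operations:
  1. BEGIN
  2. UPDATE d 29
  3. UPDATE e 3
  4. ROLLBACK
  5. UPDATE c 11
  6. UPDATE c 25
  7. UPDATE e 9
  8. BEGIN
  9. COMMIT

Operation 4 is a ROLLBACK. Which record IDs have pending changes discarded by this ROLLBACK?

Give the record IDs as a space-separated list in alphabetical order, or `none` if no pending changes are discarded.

Answer: d e

Derivation:
Initial committed: {b=18, c=20, d=13, e=16}
Op 1: BEGIN: in_txn=True, pending={}
Op 2: UPDATE d=29 (pending; pending now {d=29})
Op 3: UPDATE e=3 (pending; pending now {d=29, e=3})
Op 4: ROLLBACK: discarded pending ['d', 'e']; in_txn=False
Op 5: UPDATE c=11 (auto-commit; committed c=11)
Op 6: UPDATE c=25 (auto-commit; committed c=25)
Op 7: UPDATE e=9 (auto-commit; committed e=9)
Op 8: BEGIN: in_txn=True, pending={}
Op 9: COMMIT: merged [] into committed; committed now {b=18, c=25, d=13, e=9}
ROLLBACK at op 4 discards: ['d', 'e']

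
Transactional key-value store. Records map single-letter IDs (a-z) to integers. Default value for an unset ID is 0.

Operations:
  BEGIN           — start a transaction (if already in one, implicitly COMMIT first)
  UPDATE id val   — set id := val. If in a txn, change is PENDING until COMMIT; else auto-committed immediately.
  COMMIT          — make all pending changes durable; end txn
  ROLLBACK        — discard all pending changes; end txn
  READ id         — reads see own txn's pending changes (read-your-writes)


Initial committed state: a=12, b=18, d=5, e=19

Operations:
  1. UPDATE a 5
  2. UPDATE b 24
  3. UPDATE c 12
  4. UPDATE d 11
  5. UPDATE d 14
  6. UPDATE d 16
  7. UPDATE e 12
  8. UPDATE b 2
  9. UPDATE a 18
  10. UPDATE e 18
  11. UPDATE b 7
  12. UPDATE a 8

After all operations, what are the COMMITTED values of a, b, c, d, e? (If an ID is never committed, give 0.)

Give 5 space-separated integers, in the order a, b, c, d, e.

Answer: 8 7 12 16 18

Derivation:
Initial committed: {a=12, b=18, d=5, e=19}
Op 1: UPDATE a=5 (auto-commit; committed a=5)
Op 2: UPDATE b=24 (auto-commit; committed b=24)
Op 3: UPDATE c=12 (auto-commit; committed c=12)
Op 4: UPDATE d=11 (auto-commit; committed d=11)
Op 5: UPDATE d=14 (auto-commit; committed d=14)
Op 6: UPDATE d=16 (auto-commit; committed d=16)
Op 7: UPDATE e=12 (auto-commit; committed e=12)
Op 8: UPDATE b=2 (auto-commit; committed b=2)
Op 9: UPDATE a=18 (auto-commit; committed a=18)
Op 10: UPDATE e=18 (auto-commit; committed e=18)
Op 11: UPDATE b=7 (auto-commit; committed b=7)
Op 12: UPDATE a=8 (auto-commit; committed a=8)
Final committed: {a=8, b=7, c=12, d=16, e=18}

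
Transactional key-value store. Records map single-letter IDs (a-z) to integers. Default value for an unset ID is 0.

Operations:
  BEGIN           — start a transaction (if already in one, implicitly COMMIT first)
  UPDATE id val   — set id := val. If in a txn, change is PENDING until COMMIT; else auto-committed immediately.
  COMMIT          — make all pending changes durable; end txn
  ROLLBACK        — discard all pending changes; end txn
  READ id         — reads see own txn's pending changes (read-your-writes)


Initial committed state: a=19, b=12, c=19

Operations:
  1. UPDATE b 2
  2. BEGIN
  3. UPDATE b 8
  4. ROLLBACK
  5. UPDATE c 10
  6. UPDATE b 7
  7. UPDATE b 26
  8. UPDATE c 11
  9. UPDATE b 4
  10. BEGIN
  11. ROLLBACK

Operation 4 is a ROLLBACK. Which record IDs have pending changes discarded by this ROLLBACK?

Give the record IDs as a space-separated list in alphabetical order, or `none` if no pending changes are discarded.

Answer: b

Derivation:
Initial committed: {a=19, b=12, c=19}
Op 1: UPDATE b=2 (auto-commit; committed b=2)
Op 2: BEGIN: in_txn=True, pending={}
Op 3: UPDATE b=8 (pending; pending now {b=8})
Op 4: ROLLBACK: discarded pending ['b']; in_txn=False
Op 5: UPDATE c=10 (auto-commit; committed c=10)
Op 6: UPDATE b=7 (auto-commit; committed b=7)
Op 7: UPDATE b=26 (auto-commit; committed b=26)
Op 8: UPDATE c=11 (auto-commit; committed c=11)
Op 9: UPDATE b=4 (auto-commit; committed b=4)
Op 10: BEGIN: in_txn=True, pending={}
Op 11: ROLLBACK: discarded pending []; in_txn=False
ROLLBACK at op 4 discards: ['b']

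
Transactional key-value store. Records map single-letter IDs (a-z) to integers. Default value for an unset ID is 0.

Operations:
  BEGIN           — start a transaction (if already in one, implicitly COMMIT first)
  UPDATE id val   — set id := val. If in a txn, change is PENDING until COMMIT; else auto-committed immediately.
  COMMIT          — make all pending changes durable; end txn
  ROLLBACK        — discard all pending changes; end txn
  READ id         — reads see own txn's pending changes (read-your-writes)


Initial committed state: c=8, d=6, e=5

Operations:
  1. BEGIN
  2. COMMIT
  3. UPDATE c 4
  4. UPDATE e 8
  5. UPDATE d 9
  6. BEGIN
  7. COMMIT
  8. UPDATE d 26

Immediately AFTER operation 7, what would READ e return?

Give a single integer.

Answer: 8

Derivation:
Initial committed: {c=8, d=6, e=5}
Op 1: BEGIN: in_txn=True, pending={}
Op 2: COMMIT: merged [] into committed; committed now {c=8, d=6, e=5}
Op 3: UPDATE c=4 (auto-commit; committed c=4)
Op 4: UPDATE e=8 (auto-commit; committed e=8)
Op 5: UPDATE d=9 (auto-commit; committed d=9)
Op 6: BEGIN: in_txn=True, pending={}
Op 7: COMMIT: merged [] into committed; committed now {c=4, d=9, e=8}
After op 7: visible(e) = 8 (pending={}, committed={c=4, d=9, e=8})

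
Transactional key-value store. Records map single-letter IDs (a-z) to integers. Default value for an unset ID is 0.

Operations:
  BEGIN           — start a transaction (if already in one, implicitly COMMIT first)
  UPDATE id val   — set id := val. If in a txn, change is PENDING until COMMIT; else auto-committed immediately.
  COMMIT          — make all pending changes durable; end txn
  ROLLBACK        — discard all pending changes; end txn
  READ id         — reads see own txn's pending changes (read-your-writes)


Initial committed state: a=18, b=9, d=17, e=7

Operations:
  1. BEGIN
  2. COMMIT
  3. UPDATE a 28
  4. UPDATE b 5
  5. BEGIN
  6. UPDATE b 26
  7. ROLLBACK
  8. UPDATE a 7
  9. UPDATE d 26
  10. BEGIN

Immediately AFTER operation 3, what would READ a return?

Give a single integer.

Initial committed: {a=18, b=9, d=17, e=7}
Op 1: BEGIN: in_txn=True, pending={}
Op 2: COMMIT: merged [] into committed; committed now {a=18, b=9, d=17, e=7}
Op 3: UPDATE a=28 (auto-commit; committed a=28)
After op 3: visible(a) = 28 (pending={}, committed={a=28, b=9, d=17, e=7})

Answer: 28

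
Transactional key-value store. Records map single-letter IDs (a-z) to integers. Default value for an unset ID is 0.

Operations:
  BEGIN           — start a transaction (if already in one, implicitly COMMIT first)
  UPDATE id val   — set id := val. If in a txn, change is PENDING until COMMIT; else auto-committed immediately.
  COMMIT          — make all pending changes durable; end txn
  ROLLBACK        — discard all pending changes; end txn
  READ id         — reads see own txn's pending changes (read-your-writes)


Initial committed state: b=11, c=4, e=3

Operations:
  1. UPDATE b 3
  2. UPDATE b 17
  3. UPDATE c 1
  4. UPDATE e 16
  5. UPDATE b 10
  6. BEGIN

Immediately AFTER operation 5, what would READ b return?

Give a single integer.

Answer: 10

Derivation:
Initial committed: {b=11, c=4, e=3}
Op 1: UPDATE b=3 (auto-commit; committed b=3)
Op 2: UPDATE b=17 (auto-commit; committed b=17)
Op 3: UPDATE c=1 (auto-commit; committed c=1)
Op 4: UPDATE e=16 (auto-commit; committed e=16)
Op 5: UPDATE b=10 (auto-commit; committed b=10)
After op 5: visible(b) = 10 (pending={}, committed={b=10, c=1, e=16})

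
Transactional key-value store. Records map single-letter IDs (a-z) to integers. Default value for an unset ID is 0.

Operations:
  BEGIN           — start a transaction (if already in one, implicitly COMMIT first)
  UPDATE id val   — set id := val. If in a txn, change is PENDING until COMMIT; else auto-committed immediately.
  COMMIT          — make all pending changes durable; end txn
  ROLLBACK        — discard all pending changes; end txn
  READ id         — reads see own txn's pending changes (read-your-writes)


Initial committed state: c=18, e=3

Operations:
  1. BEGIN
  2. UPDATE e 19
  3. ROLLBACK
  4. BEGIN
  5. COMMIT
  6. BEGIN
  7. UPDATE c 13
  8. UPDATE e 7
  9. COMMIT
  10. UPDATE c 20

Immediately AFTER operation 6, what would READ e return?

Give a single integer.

Initial committed: {c=18, e=3}
Op 1: BEGIN: in_txn=True, pending={}
Op 2: UPDATE e=19 (pending; pending now {e=19})
Op 3: ROLLBACK: discarded pending ['e']; in_txn=False
Op 4: BEGIN: in_txn=True, pending={}
Op 5: COMMIT: merged [] into committed; committed now {c=18, e=3}
Op 6: BEGIN: in_txn=True, pending={}
After op 6: visible(e) = 3 (pending={}, committed={c=18, e=3})

Answer: 3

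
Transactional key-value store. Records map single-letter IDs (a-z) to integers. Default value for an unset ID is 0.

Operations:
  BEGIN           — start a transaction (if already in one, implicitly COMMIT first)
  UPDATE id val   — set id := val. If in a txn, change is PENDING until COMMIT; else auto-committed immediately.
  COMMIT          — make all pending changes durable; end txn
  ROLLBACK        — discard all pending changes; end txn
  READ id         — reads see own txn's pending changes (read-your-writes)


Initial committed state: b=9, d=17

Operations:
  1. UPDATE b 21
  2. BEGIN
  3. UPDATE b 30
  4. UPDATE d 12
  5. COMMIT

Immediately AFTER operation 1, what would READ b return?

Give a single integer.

Answer: 21

Derivation:
Initial committed: {b=9, d=17}
Op 1: UPDATE b=21 (auto-commit; committed b=21)
After op 1: visible(b) = 21 (pending={}, committed={b=21, d=17})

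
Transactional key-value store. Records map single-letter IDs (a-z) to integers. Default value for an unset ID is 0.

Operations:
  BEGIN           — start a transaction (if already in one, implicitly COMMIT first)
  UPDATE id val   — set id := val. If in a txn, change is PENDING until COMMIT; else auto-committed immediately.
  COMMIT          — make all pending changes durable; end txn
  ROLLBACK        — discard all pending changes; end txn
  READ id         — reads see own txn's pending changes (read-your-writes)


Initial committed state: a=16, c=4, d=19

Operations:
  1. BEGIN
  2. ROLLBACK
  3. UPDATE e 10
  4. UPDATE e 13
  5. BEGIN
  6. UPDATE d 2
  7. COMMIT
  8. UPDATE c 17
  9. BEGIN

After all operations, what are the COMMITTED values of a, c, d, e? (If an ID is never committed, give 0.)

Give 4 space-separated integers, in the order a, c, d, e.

Initial committed: {a=16, c=4, d=19}
Op 1: BEGIN: in_txn=True, pending={}
Op 2: ROLLBACK: discarded pending []; in_txn=False
Op 3: UPDATE e=10 (auto-commit; committed e=10)
Op 4: UPDATE e=13 (auto-commit; committed e=13)
Op 5: BEGIN: in_txn=True, pending={}
Op 6: UPDATE d=2 (pending; pending now {d=2})
Op 7: COMMIT: merged ['d'] into committed; committed now {a=16, c=4, d=2, e=13}
Op 8: UPDATE c=17 (auto-commit; committed c=17)
Op 9: BEGIN: in_txn=True, pending={}
Final committed: {a=16, c=17, d=2, e=13}

Answer: 16 17 2 13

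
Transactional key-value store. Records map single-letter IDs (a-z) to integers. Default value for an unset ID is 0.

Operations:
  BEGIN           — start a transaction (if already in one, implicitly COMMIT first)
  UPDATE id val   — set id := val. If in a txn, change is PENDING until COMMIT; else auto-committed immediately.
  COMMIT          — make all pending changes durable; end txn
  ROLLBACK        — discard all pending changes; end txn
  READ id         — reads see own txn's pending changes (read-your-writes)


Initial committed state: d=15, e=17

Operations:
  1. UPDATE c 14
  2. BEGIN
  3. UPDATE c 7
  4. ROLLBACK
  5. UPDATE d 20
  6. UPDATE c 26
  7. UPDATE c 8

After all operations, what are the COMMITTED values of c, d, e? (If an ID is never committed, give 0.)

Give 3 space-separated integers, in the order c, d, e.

Initial committed: {d=15, e=17}
Op 1: UPDATE c=14 (auto-commit; committed c=14)
Op 2: BEGIN: in_txn=True, pending={}
Op 3: UPDATE c=7 (pending; pending now {c=7})
Op 4: ROLLBACK: discarded pending ['c']; in_txn=False
Op 5: UPDATE d=20 (auto-commit; committed d=20)
Op 6: UPDATE c=26 (auto-commit; committed c=26)
Op 7: UPDATE c=8 (auto-commit; committed c=8)
Final committed: {c=8, d=20, e=17}

Answer: 8 20 17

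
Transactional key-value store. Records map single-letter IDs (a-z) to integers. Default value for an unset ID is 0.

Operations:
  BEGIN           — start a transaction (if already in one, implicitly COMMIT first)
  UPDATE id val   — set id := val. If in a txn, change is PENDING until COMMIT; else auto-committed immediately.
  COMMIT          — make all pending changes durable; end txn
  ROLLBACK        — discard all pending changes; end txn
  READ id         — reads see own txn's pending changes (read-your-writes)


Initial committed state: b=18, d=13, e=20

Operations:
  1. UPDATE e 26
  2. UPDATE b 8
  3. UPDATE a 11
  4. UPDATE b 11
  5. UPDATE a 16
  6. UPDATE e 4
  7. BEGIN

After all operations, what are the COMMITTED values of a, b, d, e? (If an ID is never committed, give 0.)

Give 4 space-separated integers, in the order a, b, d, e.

Answer: 16 11 13 4

Derivation:
Initial committed: {b=18, d=13, e=20}
Op 1: UPDATE e=26 (auto-commit; committed e=26)
Op 2: UPDATE b=8 (auto-commit; committed b=8)
Op 3: UPDATE a=11 (auto-commit; committed a=11)
Op 4: UPDATE b=11 (auto-commit; committed b=11)
Op 5: UPDATE a=16 (auto-commit; committed a=16)
Op 6: UPDATE e=4 (auto-commit; committed e=4)
Op 7: BEGIN: in_txn=True, pending={}
Final committed: {a=16, b=11, d=13, e=4}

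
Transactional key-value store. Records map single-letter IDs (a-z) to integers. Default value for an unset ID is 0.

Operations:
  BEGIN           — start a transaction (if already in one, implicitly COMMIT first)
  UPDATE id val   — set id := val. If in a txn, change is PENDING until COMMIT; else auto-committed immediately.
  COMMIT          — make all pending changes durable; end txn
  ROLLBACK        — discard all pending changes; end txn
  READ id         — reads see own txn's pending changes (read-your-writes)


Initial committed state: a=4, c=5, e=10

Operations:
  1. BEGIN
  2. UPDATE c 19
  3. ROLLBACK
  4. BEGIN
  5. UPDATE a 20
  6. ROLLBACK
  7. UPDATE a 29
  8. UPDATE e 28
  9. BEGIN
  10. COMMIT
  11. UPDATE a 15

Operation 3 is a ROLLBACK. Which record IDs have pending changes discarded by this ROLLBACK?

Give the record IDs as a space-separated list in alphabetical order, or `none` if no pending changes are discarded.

Answer: c

Derivation:
Initial committed: {a=4, c=5, e=10}
Op 1: BEGIN: in_txn=True, pending={}
Op 2: UPDATE c=19 (pending; pending now {c=19})
Op 3: ROLLBACK: discarded pending ['c']; in_txn=False
Op 4: BEGIN: in_txn=True, pending={}
Op 5: UPDATE a=20 (pending; pending now {a=20})
Op 6: ROLLBACK: discarded pending ['a']; in_txn=False
Op 7: UPDATE a=29 (auto-commit; committed a=29)
Op 8: UPDATE e=28 (auto-commit; committed e=28)
Op 9: BEGIN: in_txn=True, pending={}
Op 10: COMMIT: merged [] into committed; committed now {a=29, c=5, e=28}
Op 11: UPDATE a=15 (auto-commit; committed a=15)
ROLLBACK at op 3 discards: ['c']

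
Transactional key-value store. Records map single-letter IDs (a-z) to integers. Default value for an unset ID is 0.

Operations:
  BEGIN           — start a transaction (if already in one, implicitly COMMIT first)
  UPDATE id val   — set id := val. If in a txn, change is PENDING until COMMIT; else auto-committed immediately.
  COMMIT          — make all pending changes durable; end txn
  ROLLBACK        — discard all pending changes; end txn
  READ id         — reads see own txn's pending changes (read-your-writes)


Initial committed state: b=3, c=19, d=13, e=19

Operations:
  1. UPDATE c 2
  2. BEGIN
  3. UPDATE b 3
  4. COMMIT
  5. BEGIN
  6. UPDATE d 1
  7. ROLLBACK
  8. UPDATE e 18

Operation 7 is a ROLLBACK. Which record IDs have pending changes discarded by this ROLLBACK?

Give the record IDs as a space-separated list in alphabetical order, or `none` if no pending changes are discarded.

Initial committed: {b=3, c=19, d=13, e=19}
Op 1: UPDATE c=2 (auto-commit; committed c=2)
Op 2: BEGIN: in_txn=True, pending={}
Op 3: UPDATE b=3 (pending; pending now {b=3})
Op 4: COMMIT: merged ['b'] into committed; committed now {b=3, c=2, d=13, e=19}
Op 5: BEGIN: in_txn=True, pending={}
Op 6: UPDATE d=1 (pending; pending now {d=1})
Op 7: ROLLBACK: discarded pending ['d']; in_txn=False
Op 8: UPDATE e=18 (auto-commit; committed e=18)
ROLLBACK at op 7 discards: ['d']

Answer: d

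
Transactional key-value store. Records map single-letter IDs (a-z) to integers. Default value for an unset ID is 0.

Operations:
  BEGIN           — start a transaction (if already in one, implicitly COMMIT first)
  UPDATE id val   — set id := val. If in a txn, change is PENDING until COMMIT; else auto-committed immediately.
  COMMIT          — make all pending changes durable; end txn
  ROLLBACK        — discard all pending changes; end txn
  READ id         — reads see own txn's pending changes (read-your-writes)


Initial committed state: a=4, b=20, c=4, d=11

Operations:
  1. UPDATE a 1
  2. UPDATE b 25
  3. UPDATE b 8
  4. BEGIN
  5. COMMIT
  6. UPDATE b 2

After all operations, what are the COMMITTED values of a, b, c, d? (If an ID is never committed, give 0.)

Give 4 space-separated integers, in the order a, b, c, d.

Answer: 1 2 4 11

Derivation:
Initial committed: {a=4, b=20, c=4, d=11}
Op 1: UPDATE a=1 (auto-commit; committed a=1)
Op 2: UPDATE b=25 (auto-commit; committed b=25)
Op 3: UPDATE b=8 (auto-commit; committed b=8)
Op 4: BEGIN: in_txn=True, pending={}
Op 5: COMMIT: merged [] into committed; committed now {a=1, b=8, c=4, d=11}
Op 6: UPDATE b=2 (auto-commit; committed b=2)
Final committed: {a=1, b=2, c=4, d=11}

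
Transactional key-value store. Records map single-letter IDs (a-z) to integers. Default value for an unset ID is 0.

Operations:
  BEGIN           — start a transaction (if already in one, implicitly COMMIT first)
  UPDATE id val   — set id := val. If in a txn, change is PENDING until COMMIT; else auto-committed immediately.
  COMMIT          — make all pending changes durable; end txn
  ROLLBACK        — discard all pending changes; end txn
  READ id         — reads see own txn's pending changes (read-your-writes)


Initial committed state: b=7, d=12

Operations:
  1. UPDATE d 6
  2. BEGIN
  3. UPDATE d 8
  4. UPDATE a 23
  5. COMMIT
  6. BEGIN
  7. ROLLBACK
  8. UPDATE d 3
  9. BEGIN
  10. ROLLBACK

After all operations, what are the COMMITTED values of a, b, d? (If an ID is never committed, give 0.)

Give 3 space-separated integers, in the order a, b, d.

Initial committed: {b=7, d=12}
Op 1: UPDATE d=6 (auto-commit; committed d=6)
Op 2: BEGIN: in_txn=True, pending={}
Op 3: UPDATE d=8 (pending; pending now {d=8})
Op 4: UPDATE a=23 (pending; pending now {a=23, d=8})
Op 5: COMMIT: merged ['a', 'd'] into committed; committed now {a=23, b=7, d=8}
Op 6: BEGIN: in_txn=True, pending={}
Op 7: ROLLBACK: discarded pending []; in_txn=False
Op 8: UPDATE d=3 (auto-commit; committed d=3)
Op 9: BEGIN: in_txn=True, pending={}
Op 10: ROLLBACK: discarded pending []; in_txn=False
Final committed: {a=23, b=7, d=3}

Answer: 23 7 3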